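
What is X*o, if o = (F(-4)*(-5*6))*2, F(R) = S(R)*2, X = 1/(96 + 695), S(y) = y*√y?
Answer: 960*I/791 ≈ 1.2137*I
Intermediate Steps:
S(y) = y^(3/2)
X = 1/791 ≈ 0.0012642
F(R) = 2*R^(3/2) (F(R) = R^(3/2)*2 = 2*R^(3/2))
o = 960*I (o = ((2*(-4)^(3/2))*(-5*6))*2 = ((2*(-8*I))*(-30))*2 = (-16*I*(-30))*2 = (480*I)*2 = 960*I ≈ 960.0*I)
X*o = (960*I)/791 = 960*I/791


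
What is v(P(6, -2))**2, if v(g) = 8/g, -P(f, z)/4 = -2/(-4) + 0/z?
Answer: 16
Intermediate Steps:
P(f, z) = -2 (P(f, z) = -4*(-2/(-4) + 0/z) = -4*(-2*(-1/4) + 0) = -4*(1/2 + 0) = -4*1/2 = -2)
v(P(6, -2))**2 = (8/(-2))**2 = (8*(-1/2))**2 = (-4)**2 = 16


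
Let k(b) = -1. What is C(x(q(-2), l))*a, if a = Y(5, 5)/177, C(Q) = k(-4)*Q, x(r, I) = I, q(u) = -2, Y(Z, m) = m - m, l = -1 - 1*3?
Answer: 0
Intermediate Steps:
l = -4 (l = -1 - 3 = -4)
Y(Z, m) = 0
C(Q) = -Q
a = 0 (a = 0/177 = 0*(1/177) = 0)
C(x(q(-2), l))*a = -1*(-4)*0 = 4*0 = 0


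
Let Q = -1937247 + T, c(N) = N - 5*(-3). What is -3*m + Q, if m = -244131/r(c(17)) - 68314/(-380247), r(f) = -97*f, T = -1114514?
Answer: -1200744003212869/393428896 ≈ -3.0520e+6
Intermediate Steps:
c(N) = 15 + N (c(N) = N + 15 = 15 + N)
Q = -3051761 (Q = -1937247 - 1114514 = -3051761)
m = 93042127013/1180286688 (m = -244131*(-1/(97*(15 + 17))) - 68314/(-380247) = -244131/((-97*32)) - 68314*(-1/380247) = -244131/(-3104) + 68314/380247 = -244131*(-1/3104) + 68314/380247 = 244131/3104 + 68314/380247 = 93042127013/1180286688 ≈ 78.830)
-3*m + Q = -3*93042127013/1180286688 - 3051761 = -93042127013/393428896 - 3051761 = -1200744003212869/393428896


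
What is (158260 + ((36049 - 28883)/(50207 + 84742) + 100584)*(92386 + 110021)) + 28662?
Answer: 915813546358484/44983 ≈ 2.0359e+10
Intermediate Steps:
(158260 + ((36049 - 28883)/(50207 + 84742) + 100584)*(92386 + 110021)) + 28662 = (158260 + (7166/134949 + 100584)*202407) + 28662 = (158260 + (13573717382/134949)*202407) + 28662 = (158260 + 915805138046158/44983) + 28662 = 915812257055738/44983 + 28662 = 915813546358484/44983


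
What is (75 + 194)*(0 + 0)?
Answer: 0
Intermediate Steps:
(75 + 194)*(0 + 0) = 269*0 = 0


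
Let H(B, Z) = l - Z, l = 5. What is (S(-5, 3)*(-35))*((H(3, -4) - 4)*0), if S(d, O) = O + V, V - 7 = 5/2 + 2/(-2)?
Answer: 0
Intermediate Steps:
H(B, Z) = 5 - Z
V = 17/2 (V = 7 + (5/2 + 2/(-2)) = 7 + (5*(1/2) + 2*(-1/2)) = 7 + (5/2 - 1) = 7 + 3/2 = 17/2 ≈ 8.5000)
S(d, O) = 17/2 + O (S(d, O) = O + 17/2 = 17/2 + O)
(S(-5, 3)*(-35))*((H(3, -4) - 4)*0) = ((17/2 + 3)*(-35))*(((5 - 1*(-4)) - 4)*0) = ((23/2)*(-35))*(((5 + 4) - 4)*0) = -805*(9 - 4)*0/2 = -4025*0/2 = -805/2*0 = 0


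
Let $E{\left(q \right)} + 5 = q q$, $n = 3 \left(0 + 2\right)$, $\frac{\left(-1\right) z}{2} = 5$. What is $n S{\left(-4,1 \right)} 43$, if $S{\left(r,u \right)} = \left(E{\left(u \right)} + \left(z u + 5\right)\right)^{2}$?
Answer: $20898$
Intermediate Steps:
$z = -10$ ($z = \left(-2\right) 5 = -10$)
$n = 6$ ($n = 3 \cdot 2 = 6$)
$E{\left(q \right)} = -5 + q^{2}$ ($E{\left(q \right)} = -5 + q q = -5 + q^{2}$)
$S{\left(r,u \right)} = \left(u^{2} - 10 u\right)^{2}$ ($S{\left(r,u \right)} = \left(\left(-5 + u^{2}\right) - \left(-5 + 10 u\right)\right)^{2} = \left(u^{2} - 10 u\right)^{2}$)
$n S{\left(-4,1 \right)} 43 = 6 \cdot 1^{2} \left(-10 + 1\right)^{2} \cdot 43 = 6 \cdot 1 \left(-9\right)^{2} \cdot 43 = 6 \cdot 1 \cdot 81 \cdot 43 = 6 \cdot 81 \cdot 43 = 486 \cdot 43 = 20898$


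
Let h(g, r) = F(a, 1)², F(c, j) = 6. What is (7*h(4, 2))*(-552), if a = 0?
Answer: -139104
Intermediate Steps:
h(g, r) = 36 (h(g, r) = 6² = 36)
(7*h(4, 2))*(-552) = (7*36)*(-552) = 252*(-552) = -139104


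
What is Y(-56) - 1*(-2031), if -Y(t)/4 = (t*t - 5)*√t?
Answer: 2031 - 25048*I*√14 ≈ 2031.0 - 93721.0*I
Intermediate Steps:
Y(t) = -4*√t*(-5 + t²) (Y(t) = -4*(t*t - 5)*√t = -4*(t² - 5)*√t = -4*(-5 + t²)*√t = -4*√t*(-5 + t²))
Y(-56) - 1*(-2031) = 4*√(-56)*(5 - 1*(-56)²) - 1*(-2031) = 4*(2*I*√14)*(5 - 1*3136) + 2031 = 4*(2*I*√14)*(5 - 3136) + 2031 = 4*(2*I*√14)*(-3131) + 2031 = -25048*I*√14 + 2031 = 2031 - 25048*I*√14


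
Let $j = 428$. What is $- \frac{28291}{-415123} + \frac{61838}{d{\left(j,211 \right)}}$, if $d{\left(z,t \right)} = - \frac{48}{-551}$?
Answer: $\frac{7072189287371}{9962952} \approx 7.0985 \cdot 10^{5}$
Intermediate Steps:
$d{\left(z,t \right)} = \frac{48}{551}$ ($d{\left(z,t \right)} = \left(-48\right) \left(- \frac{1}{551}\right) = \frac{48}{551}$)
$- \frac{28291}{-415123} + \frac{61838}{d{\left(j,211 \right)}} = - \frac{28291}{-415123} + \frac{61838}{\frac{48}{551}} = \left(-28291\right) \left(- \frac{1}{415123}\right) + 61838 \cdot \frac{551}{48} = \frac{28291}{415123} + \frac{17036369}{24} = \frac{7072189287371}{9962952}$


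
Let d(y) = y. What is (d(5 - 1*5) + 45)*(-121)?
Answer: -5445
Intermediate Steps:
(d(5 - 1*5) + 45)*(-121) = ((5 - 1*5) + 45)*(-121) = ((5 - 5) + 45)*(-121) = (0 + 45)*(-121) = 45*(-121) = -5445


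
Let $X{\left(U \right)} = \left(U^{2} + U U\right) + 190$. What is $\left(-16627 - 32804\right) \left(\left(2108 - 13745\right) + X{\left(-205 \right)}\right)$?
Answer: $-3588838893$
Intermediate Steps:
$X{\left(U \right)} = 190 + 2 U^{2}$ ($X{\left(U \right)} = \left(U^{2} + U^{2}\right) + 190 = 2 U^{2} + 190 = 190 + 2 U^{2}$)
$\left(-16627 - 32804\right) \left(\left(2108 - 13745\right) + X{\left(-205 \right)}\right) = \left(-16627 - 32804\right) \left(\left(2108 - 13745\right) + \left(190 + 2 \left(-205\right)^{2}\right)\right) = - 49431 \left(-11637 + \left(190 + 2 \cdot 42025\right)\right) = - 49431 \left(-11637 + \left(190 + 84050\right)\right) = - 49431 \left(-11637 + 84240\right) = \left(-49431\right) 72603 = -3588838893$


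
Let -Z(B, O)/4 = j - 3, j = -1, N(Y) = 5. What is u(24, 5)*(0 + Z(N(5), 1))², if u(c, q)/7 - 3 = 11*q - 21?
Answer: 66304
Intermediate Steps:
u(c, q) = -126 + 77*q (u(c, q) = 21 + 7*(11*q - 21) = 21 + 7*(-21 + 11*q) = 21 + (-147 + 77*q) = -126 + 77*q)
Z(B, O) = 16 (Z(B, O) = -4*(-1 - 3) = -4*(-4) = 16)
u(24, 5)*(0 + Z(N(5), 1))² = (-126 + 77*5)*(0 + 16)² = (-126 + 385)*16² = 259*256 = 66304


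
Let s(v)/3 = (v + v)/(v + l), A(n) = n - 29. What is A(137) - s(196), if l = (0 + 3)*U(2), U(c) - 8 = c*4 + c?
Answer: 12912/125 ≈ 103.30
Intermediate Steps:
A(n) = -29 + n
U(c) = 8 + 5*c (U(c) = 8 + (c*4 + c) = 8 + (4*c + c) = 8 + 5*c)
l = 54 (l = (0 + 3)*(8 + 5*2) = 3*(8 + 10) = 3*18 = 54)
s(v) = 6*v/(54 + v) (s(v) = 3*((v + v)/(v + 54)) = 3*((2*v)/(54 + v)) = 3*(2*v/(54 + v)) = 6*v/(54 + v))
A(137) - s(196) = (-29 + 137) - 6*196/(54 + 196) = 108 - 6*196/250 = 108 - 1*588/125 = 108 - 588/125 = 12912/125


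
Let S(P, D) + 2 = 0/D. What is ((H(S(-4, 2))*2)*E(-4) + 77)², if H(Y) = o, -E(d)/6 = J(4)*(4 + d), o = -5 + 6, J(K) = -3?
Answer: 5929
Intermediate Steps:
S(P, D) = -2 (S(P, D) = -2 + 0/D = -2 + 0 = -2)
o = 1
E(d) = 72 + 18*d (E(d) = -(-18)*(4 + d) = -6*(-12 - 3*d) = 72 + 18*d)
H(Y) = 1
((H(S(-4, 2))*2)*E(-4) + 77)² = ((1*2)*(72 + 18*(-4)) + 77)² = (2*(72 - 72) + 77)² = (2*0 + 77)² = (0 + 77)² = 77² = 5929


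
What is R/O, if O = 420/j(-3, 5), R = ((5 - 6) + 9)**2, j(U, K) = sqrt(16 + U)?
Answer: 16*sqrt(13)/105 ≈ 0.54942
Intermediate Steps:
R = 64 (R = (-1 + 9)**2 = 8**2 = 64)
O = 420*sqrt(13)/13 (O = 420/(sqrt(16 - 3)) = 420/(sqrt(13)) = 420*(sqrt(13)/13) = 420*sqrt(13)/13 ≈ 116.49)
R/O = 64/((420*sqrt(13)/13)) = 64*(sqrt(13)/420) = 16*sqrt(13)/105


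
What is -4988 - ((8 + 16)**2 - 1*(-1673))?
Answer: -7237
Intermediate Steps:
-4988 - ((8 + 16)**2 - 1*(-1673)) = -4988 - (24**2 + 1673) = -4988 - (576 + 1673) = -4988 - 1*2249 = -4988 - 2249 = -7237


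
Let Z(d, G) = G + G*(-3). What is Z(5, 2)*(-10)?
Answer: 40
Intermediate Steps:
Z(d, G) = -2*G (Z(d, G) = G - 3*G = -2*G)
Z(5, 2)*(-10) = -2*2*(-10) = -4*(-10) = 40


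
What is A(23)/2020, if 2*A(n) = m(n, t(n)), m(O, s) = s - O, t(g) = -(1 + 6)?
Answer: -3/404 ≈ -0.0074257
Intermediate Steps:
t(g) = -7 (t(g) = -1*7 = -7)
A(n) = -7/2 - n/2 (A(n) = (-7 - n)/2 = -7/2 - n/2)
A(23)/2020 = (-7/2 - ½*23)/2020 = (-7/2 - 23/2)*(1/2020) = -15*1/2020 = -3/404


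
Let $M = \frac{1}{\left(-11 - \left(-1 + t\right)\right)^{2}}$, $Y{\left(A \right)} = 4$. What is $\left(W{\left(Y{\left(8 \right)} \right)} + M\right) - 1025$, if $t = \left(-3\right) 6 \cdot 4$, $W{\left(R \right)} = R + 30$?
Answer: $- \frac{3809403}{3844} \approx -991.0$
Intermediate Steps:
$W{\left(R \right)} = 30 + R$
$t = -72$ ($t = \left(-18\right) 4 = -72$)
$M = \frac{1}{3844}$ ($M = \frac{1}{\left(-11 + \left(1 - -72\right)\right)^{2}} = \frac{1}{\left(-11 + \left(1 + 72\right)\right)^{2}} = \frac{1}{\left(-11 + 73\right)^{2}} = \frac{1}{62^{2}} = \frac{1}{3844} \approx 0.00026015$)
$\left(W{\left(Y{\left(8 \right)} \right)} + M\right) - 1025 = \left(\left(30 + 4\right) + \frac{1}{3844}\right) - 1025 = \left(34 + \frac{1}{3844}\right) - 1025 = \frac{130697}{3844} - 1025 = - \frac{3809403}{3844}$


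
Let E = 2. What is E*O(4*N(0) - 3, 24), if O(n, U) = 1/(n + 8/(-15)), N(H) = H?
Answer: -30/53 ≈ -0.56604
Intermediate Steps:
O(n, U) = 1/(-8/15 + n) (O(n, U) = 1/(n + 8*(-1/15)) = 1/(n - 8/15) = 1/(-8/15 + n))
E*O(4*N(0) - 3, 24) = 2*(15/(-8 + 15*(4*0 - 3))) = 2*(15/(-8 + 15*(0 - 3))) = 2*(15/(-8 + 15*(-3))) = 2*(15/(-8 - 45)) = 2*(15/(-53)) = 2*(15*(-1/53)) = 2*(-15/53) = -30/53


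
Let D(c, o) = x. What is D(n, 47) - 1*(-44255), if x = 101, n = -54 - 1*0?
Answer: 44356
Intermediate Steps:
n = -54 (n = -54 + 0 = -54)
D(c, o) = 101
D(n, 47) - 1*(-44255) = 101 - 1*(-44255) = 101 + 44255 = 44356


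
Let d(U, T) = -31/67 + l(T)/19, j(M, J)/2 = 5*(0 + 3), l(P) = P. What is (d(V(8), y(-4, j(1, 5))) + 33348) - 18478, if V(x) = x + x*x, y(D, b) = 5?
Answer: 18929256/1273 ≈ 14870.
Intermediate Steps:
j(M, J) = 30 (j(M, J) = 2*(5*(0 + 3)) = 2*(5*3) = 2*15 = 30)
V(x) = x + x²
d(U, T) = -31/67 + T/19
(d(V(8), y(-4, j(1, 5))) + 33348) - 18478 = ((-31/67 + (1/19)*5) + 33348) - 18478 = ((-31/67 + 5/19) + 33348) - 18478 = (-254/1273 + 33348) - 18478 = 42451750/1273 - 18478 = 18929256/1273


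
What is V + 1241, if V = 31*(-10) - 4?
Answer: 927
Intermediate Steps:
V = -314 (V = -310 - 4 = -314)
V + 1241 = -314 + 1241 = 927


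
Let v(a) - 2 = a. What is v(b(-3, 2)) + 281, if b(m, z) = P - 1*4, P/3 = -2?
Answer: 273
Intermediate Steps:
P = -6 (P = 3*(-2) = -6)
b(m, z) = -10 (b(m, z) = -6 - 1*4 = -6 - 4 = -10)
v(a) = 2 + a
v(b(-3, 2)) + 281 = (2 - 10) + 281 = -8 + 281 = 273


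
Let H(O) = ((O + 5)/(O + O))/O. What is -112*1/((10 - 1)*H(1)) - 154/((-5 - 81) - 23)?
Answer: -8050/2943 ≈ -2.7353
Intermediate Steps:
H(O) = (5 + O)/(2*O²) (H(O) = ((5 + O)/((2*O)))/O = ((5 + O)*(1/(2*O)))/O = ((5 + O)/(2*O))/O = (5 + O)/(2*O²))
-112*1/((10 - 1)*H(1)) - 154/((-5 - 81) - 23) = -112*2/((5 + 1)*(10 - 1)) - 154/((-5 - 81) - 23) = -112/(((½)*1*6)*9) - 154/(-86 - 23) = -112/(3*9) - 154/(-109) = -112/27 - 154*(-1/109) = -112*1/27 + 154/109 = -112/27 + 154/109 = -8050/2943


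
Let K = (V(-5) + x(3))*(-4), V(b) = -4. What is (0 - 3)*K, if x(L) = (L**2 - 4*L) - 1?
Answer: -96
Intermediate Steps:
x(L) = -1 + L**2 - 4*L
K = 32 (K = (-4 + (-1 + 3**2 - 4*3))*(-4) = (-4 + (-1 + 9 - 12))*(-4) = (-4 - 4)*(-4) = -8*(-4) = 32)
(0 - 3)*K = (0 - 3)*32 = -3*32 = -96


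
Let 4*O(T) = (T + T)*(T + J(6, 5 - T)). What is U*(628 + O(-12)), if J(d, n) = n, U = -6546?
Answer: -3914508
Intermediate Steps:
O(T) = 5*T/2 (O(T) = ((T + T)*(T + (5 - T)))/4 = ((2*T)*5)/4 = (10*T)/4 = 5*T/2)
U*(628 + O(-12)) = -6546*(628 + (5/2)*(-12)) = -6546*(628 - 30) = -6546*598 = -3914508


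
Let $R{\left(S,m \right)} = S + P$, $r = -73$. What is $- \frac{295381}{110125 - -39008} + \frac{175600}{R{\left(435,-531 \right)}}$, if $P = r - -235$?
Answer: $\frac{2890156927}{9892489} \approx 292.16$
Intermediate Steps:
$P = 162$ ($P = -73 - -235 = -73 + 235 = 162$)
$R{\left(S,m \right)} = 162 + S$ ($R{\left(S,m \right)} = S + 162 = 162 + S$)
$- \frac{295381}{110125 - -39008} + \frac{175600}{R{\left(435,-531 \right)}} = - \frac{295381}{110125 - -39008} + \frac{175600}{162 + 435} = - \frac{295381}{110125 + 39008} + \frac{175600}{597} = - \frac{295381}{149133} + 175600 \cdot \frac{1}{597} = \left(-295381\right) \frac{1}{149133} + \frac{175600}{597} = - \frac{295381}{149133} + \frac{175600}{597} = \frac{2890156927}{9892489}$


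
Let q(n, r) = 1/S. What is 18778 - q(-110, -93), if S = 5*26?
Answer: 2441139/130 ≈ 18778.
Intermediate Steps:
S = 130
q(n, r) = 1/130
18778 - q(-110, -93) = 18778 - 1*1/130 = 18778 - 1/130 = 2441139/130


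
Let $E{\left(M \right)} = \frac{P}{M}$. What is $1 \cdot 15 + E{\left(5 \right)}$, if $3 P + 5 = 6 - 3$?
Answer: $\frac{223}{15} \approx 14.867$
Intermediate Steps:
$P = - \frac{2}{3}$ ($P = - \frac{5}{3} + \frac{6 - 3}{3} = - \frac{5}{3} + \frac{1}{3} \cdot 3 = - \frac{5}{3} + 1 = - \frac{2}{3} \approx -0.66667$)
$E{\left(M \right)} = - \frac{2}{3 M}$
$1 \cdot 15 + E{\left(5 \right)} = 1 \cdot 15 - \frac{2}{3 \cdot 5} = 15 - \frac{2}{15} = \frac{223}{15}$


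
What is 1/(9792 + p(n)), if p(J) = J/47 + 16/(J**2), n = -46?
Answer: 24863/243434350 ≈ 0.00010213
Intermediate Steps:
p(J) = 16/J**2 + J/47 (p(J) = J*(1/47) + 16/J**2 = J/47 + 16/J**2 = 16/J**2 + J/47)
1/(9792 + p(n)) = 1/(9792 + (16/(-46)**2 + (1/47)*(-46))) = 1/(9792 + (16*(1/2116) - 46/47)) = 1/(9792 + (4/529 - 46/47)) = 1/(9792 - 24146/24863) = 1/(243434350/24863) = 24863/243434350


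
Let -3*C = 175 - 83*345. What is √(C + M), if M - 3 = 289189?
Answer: 2*√672027/3 ≈ 546.51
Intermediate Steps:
C = 28460/3 (C = -(175 - 83*345)/3 = -(175 - 28635)/3 = -⅓*(-28460) = 28460/3 ≈ 9486.7)
M = 289192 (M = 3 + 289189 = 289192)
√(C + M) = √(28460/3 + 289192) = √(896036/3) = 2*√672027/3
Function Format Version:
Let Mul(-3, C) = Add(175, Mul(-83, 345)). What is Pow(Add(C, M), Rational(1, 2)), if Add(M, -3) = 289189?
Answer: Mul(Rational(2, 3), Pow(672027, Rational(1, 2))) ≈ 546.51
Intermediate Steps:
C = Rational(28460, 3) (C = Mul(Rational(-1, 3), Add(175, Mul(-83, 345))) = Mul(Rational(-1, 3), Add(175, -28635)) = Mul(Rational(-1, 3), -28460) = Rational(28460, 3) ≈ 9486.7)
M = 289192 (M = Add(3, 289189) = 289192)
Pow(Add(C, M), Rational(1, 2)) = Pow(Add(Rational(28460, 3), 289192), Rational(1, 2)) = Pow(Rational(896036, 3), Rational(1, 2)) = Mul(Rational(2, 3), Pow(672027, Rational(1, 2)))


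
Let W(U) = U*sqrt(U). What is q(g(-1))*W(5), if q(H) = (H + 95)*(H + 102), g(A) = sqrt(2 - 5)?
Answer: 48435*sqrt(5) + 985*I*sqrt(15) ≈ 1.083e+5 + 3814.9*I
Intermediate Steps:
g(A) = I*sqrt(3) (g(A) = sqrt(-3) = I*sqrt(3))
q(H) = (95 + H)*(102 + H)
W(U) = U**(3/2)
q(g(-1))*W(5) = (9690 + (I*sqrt(3))**2 + 197*(I*sqrt(3)))*5**(3/2) = (9690 - 3 + 197*I*sqrt(3))*(5*sqrt(5)) = (9687 + 197*I*sqrt(3))*(5*sqrt(5)) = 5*sqrt(5)*(9687 + 197*I*sqrt(3))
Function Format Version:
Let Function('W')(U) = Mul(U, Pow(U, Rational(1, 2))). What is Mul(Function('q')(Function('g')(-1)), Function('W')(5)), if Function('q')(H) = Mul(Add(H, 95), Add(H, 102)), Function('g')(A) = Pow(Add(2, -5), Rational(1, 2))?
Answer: Add(Mul(48435, Pow(5, Rational(1, 2))), Mul(985, I, Pow(15, Rational(1, 2)))) ≈ Add(1.0830e+5, Mul(3814.9, I))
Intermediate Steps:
Function('g')(A) = Mul(I, Pow(3, Rational(1, 2))) (Function('g')(A) = Pow(-3, Rational(1, 2)) = Mul(I, Pow(3, Rational(1, 2))))
Function('q')(H) = Mul(Add(95, H), Add(102, H))
Function('W')(U) = Pow(U, Rational(3, 2))
Mul(Function('q')(Function('g')(-1)), Function('W')(5)) = Mul(Add(9690, Pow(Mul(I, Pow(3, Rational(1, 2))), 2), Mul(197, Mul(I, Pow(3, Rational(1, 2))))), Pow(5, Rational(3, 2))) = Mul(Add(9690, -3, Mul(197, I, Pow(3, Rational(1, 2)))), Mul(5, Pow(5, Rational(1, 2)))) = Mul(Add(9687, Mul(197, I, Pow(3, Rational(1, 2)))), Mul(5, Pow(5, Rational(1, 2)))) = Mul(5, Pow(5, Rational(1, 2)), Add(9687, Mul(197, I, Pow(3, Rational(1, 2)))))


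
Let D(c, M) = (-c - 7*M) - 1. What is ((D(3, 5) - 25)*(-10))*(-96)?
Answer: -61440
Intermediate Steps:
D(c, M) = -1 - c - 7*M
((D(3, 5) - 25)*(-10))*(-96) = (((-1 - 1*3 - 7*5) - 25)*(-10))*(-96) = (((-1 - 3 - 35) - 25)*(-10))*(-96) = ((-39 - 25)*(-10))*(-96) = -64*(-10)*(-96) = 640*(-96) = -61440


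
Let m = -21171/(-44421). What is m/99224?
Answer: 7057/1469209768 ≈ 4.8033e-6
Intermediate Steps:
m = 7057/14807 (m = -21171*(-1/44421) = 7057/14807 ≈ 0.47660)
m/99224 = (7057/14807)/99224 = (7057/14807)*(1/99224) = 7057/1469209768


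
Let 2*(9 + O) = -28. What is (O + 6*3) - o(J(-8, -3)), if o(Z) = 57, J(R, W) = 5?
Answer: -62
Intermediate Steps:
O = -23 (O = -9 + (½)*(-28) = -9 - 14 = -23)
(O + 6*3) - o(J(-8, -3)) = (-23 + 6*3) - 1*57 = (-23 + 18) - 57 = -5 - 57 = -62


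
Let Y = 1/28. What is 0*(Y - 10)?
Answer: 0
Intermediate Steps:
Y = 1/28 ≈ 0.035714
0*(Y - 10) = 0*(1/28 - 10) = 0*(-279/28) = 0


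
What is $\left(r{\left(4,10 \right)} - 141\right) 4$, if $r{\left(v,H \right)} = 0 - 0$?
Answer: $-564$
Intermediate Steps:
$r{\left(v,H \right)} = 0$ ($r{\left(v,H \right)} = 0 + 0 = 0$)
$\left(r{\left(4,10 \right)} - 141\right) 4 = \left(0 - 141\right) 4 = \left(-141\right) 4 = -564$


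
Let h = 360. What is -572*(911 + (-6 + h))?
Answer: -723580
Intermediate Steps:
-572*(911 + (-6 + h)) = -572*(911 + (-6 + 360)) = -572*(911 + 354) = -572*1265 = -723580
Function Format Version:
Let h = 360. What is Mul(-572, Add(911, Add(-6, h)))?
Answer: -723580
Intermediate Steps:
Mul(-572, Add(911, Add(-6, h))) = Mul(-572, Add(911, Add(-6, 360))) = Mul(-572, Add(911, 354)) = Mul(-572, 1265) = -723580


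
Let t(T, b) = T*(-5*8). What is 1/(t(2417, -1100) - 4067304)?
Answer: -1/4163984 ≈ -2.4015e-7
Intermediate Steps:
t(T, b) = -40*T (t(T, b) = T*(-40) = -40*T)
1/(t(2417, -1100) - 4067304) = 1/(-40*2417 - 4067304) = 1/(-96680 - 4067304) = 1/(-4163984) = -1/4163984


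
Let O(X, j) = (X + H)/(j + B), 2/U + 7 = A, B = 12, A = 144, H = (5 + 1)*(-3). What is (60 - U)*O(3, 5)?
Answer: -123270/2329 ≈ -52.928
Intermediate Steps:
H = -18 (H = 6*(-3) = -18)
U = 2/137 (U = 2/(-7 + 144) = 2/137 ≈ 0.014599)
O(X, j) = (-18 + X)/(12 + j) (O(X, j) = (X - 18)/(j + 12) = (-18 + X)/(12 + j))
(60 - U)*O(3, 5) = (60 - 1*2/137)*((-18 + 3)/(12 + 5)) = (60 - 2/137)*(-15/17) = 8218*((1/17)*(-15))/137 = (8218/137)*(-15/17) = -123270/2329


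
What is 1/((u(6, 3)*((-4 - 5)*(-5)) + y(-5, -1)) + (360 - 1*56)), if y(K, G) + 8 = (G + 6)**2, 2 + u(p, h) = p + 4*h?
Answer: 1/1041 ≈ 0.00096061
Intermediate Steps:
u(p, h) = -2 + p + 4*h (u(p, h) = -2 + (p + 4*h) = -2 + p + 4*h)
y(K, G) = -8 + (6 + G)**2 (y(K, G) = -8 + (G + 6)**2 = -8 + (6 + G)**2)
1/((u(6, 3)*((-4 - 5)*(-5)) + y(-5, -1)) + (360 - 1*56)) = 1/(((-2 + 6 + 4*3)*((-4 - 5)*(-5)) + (-8 + (6 - 1)**2)) + (360 - 1*56)) = 1/(((-2 + 6 + 12)*(-9*(-5)) + (-8 + 5**2)) + (360 - 56)) = 1/((16*45 + (-8 + 25)) + 304) = 1/((720 + 17) + 304) = 1/(737 + 304) = 1/1041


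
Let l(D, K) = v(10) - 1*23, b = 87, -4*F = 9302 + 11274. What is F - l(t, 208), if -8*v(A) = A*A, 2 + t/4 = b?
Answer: -10217/2 ≈ -5108.5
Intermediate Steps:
F = -5144 (F = -(9302 + 11274)/4 = -1/4*20576 = -5144)
t = 340 (t = -8 + 4*87 = -8 + 348 = 340)
v(A) = -A**2/8 (v(A) = -A*A/8 = -A**2/8)
l(D, K) = -71/2 (l(D, K) = -1/8*10**2 - 1*23 = -1/8*100 - 23 = -25/2 - 23 = -71/2)
F - l(t, 208) = -5144 - 1*(-71/2) = -5144 + 71/2 = -10217/2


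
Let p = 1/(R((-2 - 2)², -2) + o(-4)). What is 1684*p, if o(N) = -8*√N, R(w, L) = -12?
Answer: -1263/25 + 1684*I/25 ≈ -50.52 + 67.36*I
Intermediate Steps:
p = (-12 + 16*I)/400 (p = 1/(-12 - 16*I) = (-12 + 16*I)/400 ≈ -0.03 + 0.04*I)
1684*p = 1684*(-3/100 + I/25) = -1263/25 + 1684*I/25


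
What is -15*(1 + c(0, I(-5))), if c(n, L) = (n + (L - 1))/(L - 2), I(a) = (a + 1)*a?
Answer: -185/6 ≈ -30.833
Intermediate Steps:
I(a) = a*(1 + a) (I(a) = (1 + a)*a = a*(1 + a))
c(n, L) = (-1 + L + n)/(-2 + L) (c(n, L) = (n + (-1 + L))/(-2 + L) = (-1 + L + n)/(-2 + L))
-15*(1 + c(0, I(-5))) = -15*(1 + (-1 - 5*(1 - 5) + 0)/(-2 - 5*(1 - 5))) = -15*(1 + (-1 - 5*(-4) + 0)/(-2 - 5*(-4))) = -15*(1 + (-1 + 20 + 0)/(-2 + 20)) = -15*(1 + 19/18) = -15*37/18 = -185/6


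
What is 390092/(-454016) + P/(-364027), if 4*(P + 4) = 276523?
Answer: -43347167753/41318520608 ≈ -1.0491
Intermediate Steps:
P = 276507/4 (P = -4 + (¼)*276523 = -4 + 276523/4 = 276507/4 ≈ 69127.)
390092/(-454016) + P/(-364027) = 390092/(-454016) + (276507/4)/(-364027) = 390092*(-1/454016) + (276507/4)*(-1/364027) = -97523/113504 - 276507/1456108 = -43347167753/41318520608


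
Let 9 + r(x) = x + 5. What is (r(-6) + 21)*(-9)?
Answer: -99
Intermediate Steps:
r(x) = -4 + x (r(x) = -9 + (x + 5) = -9 + (5 + x) = -4 + x)
(r(-6) + 21)*(-9) = ((-4 - 6) + 21)*(-9) = (-10 + 21)*(-9) = 11*(-9) = -99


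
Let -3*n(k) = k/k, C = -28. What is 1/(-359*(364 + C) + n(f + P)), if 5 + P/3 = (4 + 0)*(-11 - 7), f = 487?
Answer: -3/361873 ≈ -8.2902e-6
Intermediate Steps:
P = -231 (P = -15 + 3*((4 + 0)*(-11 - 7)) = -15 + 3*(4*(-18)) = -15 + 3*(-72) = -15 - 216 = -231)
n(k) = -⅓ (n(k) = -k/(3*k) = -⅓*1 = -⅓)
1/(-359*(364 + C) + n(f + P)) = 1/(-359*(364 - 28) - ⅓) = 1/(-359*336 - ⅓) = 1/(-120624 - ⅓) = 1/(-361873/3) = -3/361873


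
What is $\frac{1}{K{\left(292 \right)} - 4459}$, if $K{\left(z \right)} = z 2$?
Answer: $- \frac{1}{3875} \approx -0.00025806$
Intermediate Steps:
$K{\left(z \right)} = 2 z$
$\frac{1}{K{\left(292 \right)} - 4459} = \frac{1}{2 \cdot 292 - 4459} = \frac{1}{584 - 4459} = \frac{1}{-3875} = - \frac{1}{3875}$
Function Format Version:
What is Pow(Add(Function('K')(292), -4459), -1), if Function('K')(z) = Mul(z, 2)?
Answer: Rational(-1, 3875) ≈ -0.00025806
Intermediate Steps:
Function('K')(z) = Mul(2, z)
Pow(Add(Function('K')(292), -4459), -1) = Pow(Add(Mul(2, 292), -4459), -1) = Pow(Add(584, -4459), -1) = Pow(-3875, -1) = Rational(-1, 3875)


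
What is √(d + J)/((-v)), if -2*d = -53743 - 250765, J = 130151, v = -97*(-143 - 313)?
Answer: -√282405/44232 ≈ -0.012014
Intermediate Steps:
v = 44232 (v = -97*(-456) = 44232)
d = 152254 (d = -(-53743 - 250765)/2 = -½*(-304508) = 152254)
√(d + J)/((-v)) = √(152254 + 130151)/((-1*44232)) = √282405/(-44232) = √282405*(-1/44232) = -√282405/44232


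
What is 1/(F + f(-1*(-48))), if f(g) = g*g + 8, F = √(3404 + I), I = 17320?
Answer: 578/1331155 - √5181/2662310 ≈ 0.00040717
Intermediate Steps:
F = 2*√5181 (F = √(3404 + 17320) = √20724 = 2*√5181 ≈ 143.96)
f(g) = 8 + g² (f(g) = g² + 8 = 8 + g²)
1/(F + f(-1*(-48))) = 1/(2*√5181 + (8 + (-1*(-48))²)) = 1/(2*√5181 + (8 + 48²)) = 1/(2*√5181 + (8 + 2304)) = 1/(2*√5181 + 2312) = 1/(2312 + 2*√5181)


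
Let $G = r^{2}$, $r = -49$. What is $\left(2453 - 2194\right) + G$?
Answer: $2660$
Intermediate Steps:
$G = 2401$ ($G = \left(-49\right)^{2} = 2401$)
$\left(2453 - 2194\right) + G = \left(2453 - 2194\right) + 2401 = 259 + 2401 = 2660$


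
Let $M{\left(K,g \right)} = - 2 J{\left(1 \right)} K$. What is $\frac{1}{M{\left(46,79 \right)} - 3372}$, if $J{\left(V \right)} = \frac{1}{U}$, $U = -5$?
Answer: $- \frac{5}{16768} \approx -0.00029819$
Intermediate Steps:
$J{\left(V \right)} = - \frac{1}{5}$ ($J{\left(V \right)} = \frac{1}{-5} = - \frac{1}{5}$)
$M{\left(K,g \right)} = \frac{2 K}{5}$ ($M{\left(K,g \right)} = \left(-2\right) \left(- \frac{1}{5}\right) K = \frac{2 K}{5}$)
$\frac{1}{M{\left(46,79 \right)} - 3372} = \frac{1}{\frac{2}{5} \cdot 46 - 3372} = \frac{1}{\frac{92}{5} - 3372} = \frac{1}{- \frac{16768}{5}} = - \frac{5}{16768}$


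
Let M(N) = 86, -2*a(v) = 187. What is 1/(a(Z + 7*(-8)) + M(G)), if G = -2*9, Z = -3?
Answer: -2/15 ≈ -0.13333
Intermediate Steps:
G = -18
a(v) = -187/2 (a(v) = -½*187 = -187/2)
1/(a(Z + 7*(-8)) + M(G)) = 1/(-187/2 + 86) = 1/(-15/2) = -2/15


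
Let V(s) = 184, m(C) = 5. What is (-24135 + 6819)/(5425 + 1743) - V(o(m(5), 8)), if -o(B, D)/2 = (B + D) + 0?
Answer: -334057/1792 ≈ -186.42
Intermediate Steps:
o(B, D) = -2*B - 2*D (o(B, D) = -2*((B + D) + 0) = -2*(B + D) = -2*B - 2*D)
(-24135 + 6819)/(5425 + 1743) - V(o(m(5), 8)) = (-24135 + 6819)/(5425 + 1743) - 1*184 = -17316/7168 - 184 = -17316*1/7168 - 184 = -4329/1792 - 184 = -334057/1792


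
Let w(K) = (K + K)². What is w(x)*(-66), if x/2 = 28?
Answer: -827904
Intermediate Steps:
x = 56 (x = 2*28 = 56)
w(K) = 4*K² (w(K) = (2*K)² = 4*K²)
w(x)*(-66) = (4*56²)*(-66) = (4*3136)*(-66) = 12544*(-66) = -827904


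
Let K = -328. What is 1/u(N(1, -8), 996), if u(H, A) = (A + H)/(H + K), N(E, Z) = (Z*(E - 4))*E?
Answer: -76/255 ≈ -0.29804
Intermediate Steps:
N(E, Z) = E*Z*(-4 + E) (N(E, Z) = (Z*(-4 + E))*E = E*Z*(-4 + E))
u(H, A) = (A + H)/(-328 + H) (u(H, A) = (A + H)/(H - 328) = (A + H)/(-328 + H))
1/u(N(1, -8), 996) = 1/((996 + 1*(-8)*(-4 + 1))/(-328 + 1*(-8)*(-4 + 1))) = 1/((996 + 1*(-8)*(-3))/(-328 + 1*(-8)*(-3))) = 1/((996 + 24)/(-328 + 24)) = 1/(1020/(-304)) = 1/(-1/304*1020) = 1/(-255/76) = -76/255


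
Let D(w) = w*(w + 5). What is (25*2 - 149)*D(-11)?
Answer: -6534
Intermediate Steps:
D(w) = w*(5 + w)
(25*2 - 149)*D(-11) = (25*2 - 149)*(-11*(5 - 11)) = (50 - 149)*(-11*(-6)) = -99*66 = -6534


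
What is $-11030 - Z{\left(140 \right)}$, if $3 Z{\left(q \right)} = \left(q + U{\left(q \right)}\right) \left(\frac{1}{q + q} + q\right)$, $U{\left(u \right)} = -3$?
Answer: $- \frac{4878579}{280} \approx -17424.0$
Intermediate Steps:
$Z{\left(q \right)} = \frac{\left(-3 + q\right) \left(q + \frac{1}{2 q}\right)}{3}$ ($Z{\left(q \right)} = \frac{\left(q - 3\right) \left(\frac{1}{q + q} + q\right)}{3} = \frac{\left(-3 + q\right) \left(\frac{1}{2 q} + q\right)}{3} = \frac{\left(-3 + q\right) \left(q + \frac{1}{2 q}\right)}{3}$)
$-11030 - Z{\left(140 \right)} = -11030 - \left(\frac{1}{6} - 140 - \frac{1}{2 \cdot 140} + \frac{140^{2}}{3}\right) = -11030 - \left(\frac{1}{6} - 140 - \frac{1}{280} + \frac{1}{3} \cdot 19600\right) = -11030 - \left(\frac{1}{6} - 140 - \frac{1}{280} + \frac{19600}{3}\right) = -11030 - \frac{1790179}{280} = - \frac{4878579}{280}$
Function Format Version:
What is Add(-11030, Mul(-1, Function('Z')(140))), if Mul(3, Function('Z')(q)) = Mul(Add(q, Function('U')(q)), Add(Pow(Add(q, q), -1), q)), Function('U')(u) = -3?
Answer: Rational(-4878579, 280) ≈ -17424.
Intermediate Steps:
Function('Z')(q) = Mul(Rational(1, 3), Add(-3, q), Add(q, Mul(Rational(1, 2), Pow(q, -1)))) (Function('Z')(q) = Mul(Rational(1, 3), Mul(Add(q, -3), Add(Pow(Add(q, q), -1), q))) = Mul(Rational(1, 3), Mul(Add(-3, q), Add(Pow(Mul(2, q), -1), q))) = Mul(Rational(1, 3), Mul(Add(-3, q), Add(Mul(Rational(1, 2), Pow(q, -1)), q))) = Mul(Rational(1, 3), Mul(Add(-3, q), Add(q, Mul(Rational(1, 2), Pow(q, -1))))) = Mul(Rational(1, 3), Add(-3, q), Add(q, Mul(Rational(1, 2), Pow(q, -1)))))
Add(-11030, Mul(-1, Function('Z')(140))) = Add(-11030, Mul(-1, Add(Rational(1, 6), Mul(-1, 140), Mul(Rational(-1, 2), Pow(140, -1)), Mul(Rational(1, 3), Pow(140, 2))))) = Add(-11030, Mul(-1, Add(Rational(1, 6), -140, Mul(Rational(-1, 2), Rational(1, 140)), Mul(Rational(1, 3), 19600)))) = Add(-11030, Mul(-1, Add(Rational(1, 6), -140, Rational(-1, 280), Rational(19600, 3)))) = Add(-11030, Mul(-1, Rational(1790179, 280))) = Add(-11030, Rational(-1790179, 280)) = Rational(-4878579, 280)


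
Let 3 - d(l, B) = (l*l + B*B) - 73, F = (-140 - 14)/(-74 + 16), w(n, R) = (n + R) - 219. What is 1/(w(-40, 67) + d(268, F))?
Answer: -841/60507469 ≈ -1.3899e-5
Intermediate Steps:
w(n, R) = -219 + R + n (w(n, R) = (R + n) - 219 = -219 + R + n)
F = 77/29 (F = -154/(-58) = -154*(-1/58) = 77/29 ≈ 2.6552)
d(l, B) = 76 - B² - l² (d(l, B) = 3 - ((l*l + B*B) - 73) = 3 - ((l² + B²) - 73) = 3 - ((B² + l²) - 73) = 3 - (-73 + B² + l²) = 3 + (73 - B² - l²) = 76 - B² - l²)
1/(w(-40, 67) + d(268, F)) = 1/((-219 + 67 - 40) + (76 - (77/29)² - 1*268²)) = 1/(-192 + (76 - 1*5929/841 - 1*71824)) = 1/(-192 + (76 - 5929/841 - 71824)) = 1/(-192 - 60345997/841) = 1/(-60507469/841) = -841/60507469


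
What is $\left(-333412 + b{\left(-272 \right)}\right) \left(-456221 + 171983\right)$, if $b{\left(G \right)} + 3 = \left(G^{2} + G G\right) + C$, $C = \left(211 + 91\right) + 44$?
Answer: $52612738038$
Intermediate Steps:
$C = 346$ ($C = 302 + 44 = 346$)
$b{\left(G \right)} = 343 + 2 G^{2}$ ($b{\left(G \right)} = -3 + \left(\left(G^{2} + G G\right) + 346\right) = -3 + \left(\left(G^{2} + G^{2}\right) + 346\right) = -3 + \left(2 G^{2} + 346\right) = -3 + \left(346 + 2 G^{2}\right) = 343 + 2 G^{2}$)
$\left(-333412 + b{\left(-272 \right)}\right) \left(-456221 + 171983\right) = \left(-333412 + \left(343 + 2 \left(-272\right)^{2}\right)\right) \left(-456221 + 171983\right) = \left(-333412 + \left(343 + 2 \cdot 73984\right)\right) \left(-284238\right) = \left(-333412 + \left(343 + 147968\right)\right) \left(-284238\right) = \left(-333412 + 148311\right) \left(-284238\right) = \left(-185101\right) \left(-284238\right) = 52612738038$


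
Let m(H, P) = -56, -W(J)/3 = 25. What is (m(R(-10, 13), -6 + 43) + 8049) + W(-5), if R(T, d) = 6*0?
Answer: 7918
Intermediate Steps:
W(J) = -75 (W(J) = -3*25 = -75)
R(T, d) = 0
(m(R(-10, 13), -6 + 43) + 8049) + W(-5) = (-56 + 8049) - 75 = 7993 - 75 = 7918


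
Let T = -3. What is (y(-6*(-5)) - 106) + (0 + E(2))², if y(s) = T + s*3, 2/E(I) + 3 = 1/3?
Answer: -295/16 ≈ -18.438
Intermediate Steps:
E(I) = -¾ (E(I) = 2/(-3 + 1/3) = 2/(-3 + ⅓) = 2/(-8/3) = 2*(-3/8) = -¾)
y(s) = -3 + 3*s (y(s) = -3 + s*3 = -3 + 3*s)
(y(-6*(-5)) - 106) + (0 + E(2))² = ((-3 + 3*(-6*(-5))) - 106) + (0 - ¾)² = ((-3 + 3*30) - 106) + (-¾)² = ((-3 + 90) - 106) + 9/16 = (87 - 106) + 9/16 = -19 + 9/16 = -295/16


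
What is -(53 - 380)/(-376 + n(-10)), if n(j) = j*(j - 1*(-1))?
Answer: -327/286 ≈ -1.1434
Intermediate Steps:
n(j) = j*(1 + j) (n(j) = j*(j + 1) = j*(1 + j))
-(53 - 380)/(-376 + n(-10)) = -(53 - 380)/(-376 - 10*(1 - 10)) = -(-327)/(-376 - 10*(-9)) = -(-327)/(-376 + 90) = -(-327)/(-286) = -(-327)*(-1)/286 = -1*327/286 = -327/286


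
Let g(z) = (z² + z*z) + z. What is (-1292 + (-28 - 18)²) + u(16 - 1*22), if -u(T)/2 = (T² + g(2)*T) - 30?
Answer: 932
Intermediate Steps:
g(z) = z + 2*z² (g(z) = (z² + z²) + z = 2*z² + z = z + 2*z²)
u(T) = 60 - 20*T - 2*T² (u(T) = -2*((T² + (2*(1 + 2*2))*T) - 30) = -2*((T² + (2*(1 + 4))*T) - 30) = -2*((T² + (2*5)*T) - 30) = -2*((T² + 10*T) - 30) = -2*(-30 + T² + 10*T) = 60 - 20*T - 2*T²)
(-1292 + (-28 - 18)²) + u(16 - 1*22) = (-1292 + (-28 - 18)²) + (60 - 20*(16 - 1*22) - 2*(16 - 1*22)²) = (-1292 + (-46)²) + (60 - 20*(16 - 22) - 2*(16 - 22)²) = (-1292 + 2116) + (60 - 20*(-6) - 2*(-6)²) = 824 + (60 + 120 - 2*36) = 824 + (60 + 120 - 72) = 824 + 108 = 932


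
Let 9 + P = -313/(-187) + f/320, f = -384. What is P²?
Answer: 63552784/874225 ≈ 72.696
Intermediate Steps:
P = -7972/935 (P = -9 + (-313/(-187) - 384/320) = -9 + (-313*(-1/187) - 384*1/320) = -9 + (313/187 - 6/5) = -9 + 443/935 = -7972/935 ≈ -8.5262)
P² = (-7972/935)² = 63552784/874225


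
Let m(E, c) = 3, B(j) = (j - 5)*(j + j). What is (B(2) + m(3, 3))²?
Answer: 81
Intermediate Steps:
B(j) = 2*j*(-5 + j) (B(j) = (-5 + j)*(2*j) = 2*j*(-5 + j))
(B(2) + m(3, 3))² = (2*2*(-5 + 2) + 3)² = (2*2*(-3) + 3)² = (-12 + 3)² = (-9)² = 81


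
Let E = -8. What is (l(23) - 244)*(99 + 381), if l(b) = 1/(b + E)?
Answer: -117088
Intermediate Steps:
l(b) = 1/(-8 + b) (l(b) = 1/(b - 8) = 1/(-8 + b))
(l(23) - 244)*(99 + 381) = (1/(-8 + 23) - 244)*(99 + 381) = (1/15 - 244)*480 = -3659/15*480 = -117088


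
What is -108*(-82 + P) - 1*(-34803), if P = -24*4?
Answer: 54027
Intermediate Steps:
P = -96 (P = -4*6*4 = -24*4 = -96)
-108*(-82 + P) - 1*(-34803) = -108*(-82 - 96) - 1*(-34803) = -108*(-178) + 34803 = 19224 + 34803 = 54027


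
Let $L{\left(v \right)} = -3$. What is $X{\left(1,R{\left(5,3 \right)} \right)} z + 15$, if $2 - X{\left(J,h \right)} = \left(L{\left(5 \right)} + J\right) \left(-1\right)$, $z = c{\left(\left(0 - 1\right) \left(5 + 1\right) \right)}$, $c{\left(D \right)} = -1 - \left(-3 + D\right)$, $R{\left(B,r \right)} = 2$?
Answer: $15$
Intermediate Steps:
$c{\left(D \right)} = 2 - D$
$z = 8$ ($z = 2 - \left(0 - 1\right) \left(5 + 1\right) = 2 - \left(-1\right) 6 = 2 - -6 = 2 + 6 = 8$)
$X{\left(J,h \right)} = -1 + J$ ($X{\left(J,h \right)} = 2 - \left(-3 + J\right) \left(-1\right) = 2 - \left(3 - J\right) = 2 + \left(-3 + J\right) = -1 + J$)
$X{\left(1,R{\left(5,3 \right)} \right)} z + 15 = \left(-1 + 1\right) 8 + 15 = 0 \cdot 8 + 15 = 0 + 15 = 15$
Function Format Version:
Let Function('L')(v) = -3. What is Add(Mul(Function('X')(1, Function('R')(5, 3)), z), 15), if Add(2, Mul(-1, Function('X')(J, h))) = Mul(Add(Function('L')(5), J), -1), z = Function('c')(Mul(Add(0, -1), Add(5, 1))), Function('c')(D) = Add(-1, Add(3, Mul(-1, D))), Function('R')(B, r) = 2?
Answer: 15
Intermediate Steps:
Function('c')(D) = Add(2, Mul(-1, D))
z = 8 (z = Add(2, Mul(-1, Mul(Add(0, -1), Add(5, 1)))) = Add(2, Mul(-1, Mul(-1, 6))) = Add(2, Mul(-1, -6)) = Add(2, 6) = 8)
Function('X')(J, h) = Add(-1, J) (Function('X')(J, h) = Add(2, Mul(-1, Mul(Add(-3, J), -1))) = Add(2, Mul(-1, Add(3, Mul(-1, J)))) = Add(2, Add(-3, J)) = Add(-1, J))
Add(Mul(Function('X')(1, Function('R')(5, 3)), z), 15) = Add(Mul(Add(-1, 1), 8), 15) = Add(Mul(0, 8), 15) = Add(0, 15) = 15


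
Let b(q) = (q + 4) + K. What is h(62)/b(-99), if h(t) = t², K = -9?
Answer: -961/26 ≈ -36.962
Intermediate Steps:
b(q) = -5 + q (b(q) = (q + 4) - 9 = (4 + q) - 9 = -5 + q)
h(62)/b(-99) = 62²/(-5 - 99) = 3844/(-104) = 3844*(-1/104) = -961/26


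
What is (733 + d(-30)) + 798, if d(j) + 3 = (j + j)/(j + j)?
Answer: 1529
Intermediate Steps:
d(j) = -2 (d(j) = -3 + (j + j)/(j + j) = -3 + (2*j)/((2*j)) = -3 + (2*j)*(1/(2*j)) = -3 + 1 = -2)
(733 + d(-30)) + 798 = (733 - 2) + 798 = 731 + 798 = 1529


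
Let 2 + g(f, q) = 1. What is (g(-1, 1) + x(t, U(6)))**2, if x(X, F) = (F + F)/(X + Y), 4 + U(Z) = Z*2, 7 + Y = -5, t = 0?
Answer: 49/9 ≈ 5.4444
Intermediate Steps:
Y = -12 (Y = -7 - 5 = -12)
U(Z) = -4 + 2*Z (U(Z) = -4 + Z*2 = -4 + 2*Z)
g(f, q) = -1 (g(f, q) = -2 + 1 = -1)
x(X, F) = 2*F/(-12 + X) (x(X, F) = (F + F)/(X - 12) = (2*F)/(-12 + X) = 2*F/(-12 + X))
(g(-1, 1) + x(t, U(6)))**2 = (-1 + 2*(-4 + 2*6)/(-12 + 0))**2 = (-1 + 2*(-4 + 12)/(-12))**2 = (-1 + 2*8*(-1/12))**2 = (-1 - 4/3)**2 = (-7/3)**2 = 49/9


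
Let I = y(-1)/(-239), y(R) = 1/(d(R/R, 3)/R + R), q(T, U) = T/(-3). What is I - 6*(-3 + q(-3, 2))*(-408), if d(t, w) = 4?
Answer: -5850719/1195 ≈ -4896.0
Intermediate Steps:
q(T, U) = -T/3 (q(T, U) = T*(-1/3) = -T/3)
y(R) = 1/(R + 4/R) (y(R) = 1/(4/R + R) = 1/(R + 4/R))
I = 1/1195 (I = -1/(4 + (-1)**2)/(-239) = -1/(4 + 1)*(-1/239) = -1/5*(-1/239) = 1/1195 ≈ 0.00083682)
I - 6*(-3 + q(-3, 2))*(-408) = 1/1195 - 6*(-3 - 1/3*(-3))*(-408) = 1/1195 - 6*(-3 + 1)*(-408) = 1/1195 - 6*(-2)*(-408) = 1/1195 + 12*(-408) = 1/1195 - 4896 = -5850719/1195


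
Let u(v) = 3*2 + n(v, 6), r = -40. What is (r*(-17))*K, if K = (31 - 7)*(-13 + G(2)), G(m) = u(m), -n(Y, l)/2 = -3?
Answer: -16320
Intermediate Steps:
n(Y, l) = 6 (n(Y, l) = -2*(-3) = 6)
u(v) = 12 (u(v) = 3*2 + 6 = 6 + 6 = 12)
G(m) = 12
K = -24 (K = (31 - 7)*(-13 + 12) = 24*(-1) = -24)
(r*(-17))*K = -40*(-17)*(-24) = 680*(-24) = -16320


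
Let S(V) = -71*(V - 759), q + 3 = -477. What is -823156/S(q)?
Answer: -823156/87969 ≈ -9.3573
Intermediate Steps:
q = -480 (q = -3 - 477 = -480)
S(V) = 53889 - 71*V (S(V) = -71*(-759 + V) = 53889 - 71*V)
-823156/S(q) = -823156/(53889 - 71*(-480)) = -823156/(53889 + 34080) = -823156/87969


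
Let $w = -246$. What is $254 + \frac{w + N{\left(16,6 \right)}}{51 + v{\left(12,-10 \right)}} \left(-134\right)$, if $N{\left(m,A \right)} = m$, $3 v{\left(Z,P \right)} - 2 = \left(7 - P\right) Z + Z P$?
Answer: $\frac{153166}{239} \approx 640.86$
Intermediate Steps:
$v{\left(Z,P \right)} = \frac{2}{3} + \frac{P Z}{3} + \frac{Z \left(7 - P\right)}{3}$ ($v{\left(Z,P \right)} = \frac{2}{3} + \frac{\left(7 - P\right) Z + Z P}{3} = \frac{2}{3} + \frac{Z \left(7 - P\right) + P Z}{3} = \frac{2}{3} + \frac{P Z + Z \left(7 - P\right)}{3} = \frac{2}{3} + \left(\frac{P Z}{3} + \frac{Z \left(7 - P\right)}{3}\right) = \frac{2}{3} + \frac{P Z}{3} + \frac{Z \left(7 - P\right)}{3}$)
$254 + \frac{w + N{\left(16,6 \right)}}{51 + v{\left(12,-10 \right)}} \left(-134\right) = 254 + \frac{-246 + 16}{51 + \left(\frac{2}{3} + \frac{7}{3} \cdot 12\right)} \left(-134\right) = 254 + - \frac{230}{51 + \left(\frac{2}{3} + 28\right)} \left(-134\right) = 254 + - \frac{230}{51 + \frac{86}{3}} \left(-134\right) = 254 + - \frac{230}{\frac{239}{3}} \left(-134\right) = 254 + \left(-230\right) \frac{3}{239} \left(-134\right) = 254 - - \frac{92460}{239} = 254 + \frac{92460}{239} = \frac{153166}{239}$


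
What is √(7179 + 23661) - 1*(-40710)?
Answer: 40710 + 2*√7710 ≈ 40886.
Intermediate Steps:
√(7179 + 23661) - 1*(-40710) = √30840 + 40710 = 2*√7710 + 40710 = 40710 + 2*√7710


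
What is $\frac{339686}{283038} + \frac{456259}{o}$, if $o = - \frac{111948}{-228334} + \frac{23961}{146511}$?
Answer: $\frac{360011612295310605440}{515901014107773} \approx 6.9783 \cdot 10^{5}$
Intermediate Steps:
$o = \frac{3645454067}{5575573779}$ ($o = \left(-111948\right) \left(- \frac{1}{228334}\right) + 23961 \cdot \frac{1}{146511} = \frac{55974}{114167} + \frac{7987}{48837} = \frac{3645454067}{5575573779} \approx 0.65383$)
$\frac{339686}{283038} + \frac{456259}{o} = \frac{339686}{283038} + \frac{456259}{\frac{3645454067}{5575573779}} = 339686 \cdot \frac{1}{283038} + 456259 \cdot \frac{5575573779}{3645454067} = \frac{169843}{141519} + \frac{2543905716832761}{3645454067} = \frac{360011612295310605440}{515901014107773}$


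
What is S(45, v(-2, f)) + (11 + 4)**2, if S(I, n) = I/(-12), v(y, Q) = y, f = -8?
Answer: 885/4 ≈ 221.25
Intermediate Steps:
S(I, n) = -I/12 (S(I, n) = I*(-1/12) = -I/12)
S(45, v(-2, f)) + (11 + 4)**2 = -1/12*45 + (11 + 4)**2 = -15/4 + 15**2 = -15/4 + 225 = 885/4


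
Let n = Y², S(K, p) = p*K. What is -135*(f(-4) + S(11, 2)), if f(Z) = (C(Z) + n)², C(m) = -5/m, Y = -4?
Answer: -690255/16 ≈ -43141.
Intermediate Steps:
S(K, p) = K*p
n = 16 (n = (-4)² = 16)
f(Z) = (16 - 5/Z)² (f(Z) = (-5/Z + 16)² = (16 - 5/Z)²)
-135*(f(-4) + S(11, 2)) = -135*((-5 + 16*(-4))²/(-4)² + 11*2) = -135*((-5 - 64)²/16 + 22) = -135*((1/16)*(-69)² + 22) = -135*((1/16)*4761 + 22) = -135*(4761/16 + 22) = -135*5113/16 = -690255/16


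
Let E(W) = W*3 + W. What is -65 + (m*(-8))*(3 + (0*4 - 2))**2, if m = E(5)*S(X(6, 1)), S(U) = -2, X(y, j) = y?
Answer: 255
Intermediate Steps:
E(W) = 4*W (E(W) = 3*W + W = 4*W)
m = -40 (m = (4*5)*(-2) = 20*(-2) = -40)
-65 + (m*(-8))*(3 + (0*4 - 2))**2 = -65 + (-40*(-8))*(3 + (0*4 - 2))**2 = -65 + 320*(3 + (0 - 2))**2 = -65 + 320*(3 - 2)**2 = -65 + 320*1**2 = -65 + 320*1 = -65 + 320 = 255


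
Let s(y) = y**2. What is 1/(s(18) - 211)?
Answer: 1/113 ≈ 0.0088496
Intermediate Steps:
1/(s(18) - 211) = 1/(18**2 - 211) = 1/(324 - 211) = 1/113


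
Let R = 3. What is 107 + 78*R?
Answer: 341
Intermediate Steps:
107 + 78*R = 107 + 78*3 = 107 + 234 = 341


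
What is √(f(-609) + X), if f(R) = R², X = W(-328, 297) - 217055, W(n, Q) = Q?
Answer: √154123 ≈ 392.58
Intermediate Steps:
X = -216758 (X = 297 - 217055 = -216758)
√(f(-609) + X) = √((-609)² - 216758) = √(370881 - 216758) = √154123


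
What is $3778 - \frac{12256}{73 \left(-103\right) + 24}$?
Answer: $\frac{28328366}{7495} \approx 3779.6$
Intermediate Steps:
$3778 - \frac{12256}{73 \left(-103\right) + 24} = 3778 - \frac{12256}{-7519 + 24} = 3778 - \frac{12256}{-7495} = 3778 - - \frac{12256}{7495} = 3778 + \frac{12256}{7495} = \frac{28328366}{7495}$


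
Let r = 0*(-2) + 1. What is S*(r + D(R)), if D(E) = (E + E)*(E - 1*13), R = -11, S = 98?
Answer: 51842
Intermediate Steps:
r = 1 (r = 0 + 1 = 1)
D(E) = 2*E*(-13 + E) (D(E) = (2*E)*(E - 13) = (2*E)*(-13 + E) = 2*E*(-13 + E))
S*(r + D(R)) = 98*(1 + 2*(-11)*(-13 - 11)) = 98*(1 + 2*(-11)*(-24)) = 98*(1 + 528) = 98*529 = 51842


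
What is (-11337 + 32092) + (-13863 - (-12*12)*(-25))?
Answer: 3292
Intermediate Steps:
(-11337 + 32092) + (-13863 - (-12*12)*(-25)) = 20755 + (-13863 - (-144)*(-25)) = 20755 + (-13863 - 1*3600) = 20755 + (-13863 - 3600) = 20755 - 17463 = 3292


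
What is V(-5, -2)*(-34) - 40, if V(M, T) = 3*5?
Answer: -550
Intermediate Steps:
V(M, T) = 15
V(-5, -2)*(-34) - 40 = 15*(-34) - 40 = -510 - 40 = -550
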